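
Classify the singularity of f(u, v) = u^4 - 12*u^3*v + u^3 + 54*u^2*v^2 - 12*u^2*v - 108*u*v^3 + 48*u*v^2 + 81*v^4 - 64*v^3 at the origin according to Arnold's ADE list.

E6

The Hessian of f at 0 is [[0, 0], [0, 0]] with rank 0, so corank 2. A Groebner basis of the Jacobian ideal J(f) in C{u,v} is {v^4, u*v^2 - 11*v^3/3, u^2 - 8*u*v + 16*v^2}; counting standard monomials gives mu = 6. Corank 2; j^3 = (u - 4*v)^3 is a perfect cube, so E-series; the 4-jet and mu = 6 give E_6.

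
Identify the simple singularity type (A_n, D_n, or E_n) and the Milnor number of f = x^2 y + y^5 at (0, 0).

Type D_6, Milnor number mu = 6.

The Hessian of f at 0 is [[0, 0], [0, 0]] with rank 0, so corank 2. A Groebner basis of the Jacobian ideal J(f) in C{x,y} is {x^2/5 + y^4, x^3, x*y}; counting standard monomials gives mu = 6. Corank 2; j^3 = x^2*y has shape L^2 M (L != M), so D-series; mu = 6 gives D_6.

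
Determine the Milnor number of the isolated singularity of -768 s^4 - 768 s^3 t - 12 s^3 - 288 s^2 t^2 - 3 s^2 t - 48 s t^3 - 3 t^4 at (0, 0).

5

The Hessian of f at 0 is [[0, 0], [0, 0]] with rank 0, so corank 2. A Groebner basis of the Jacobian ideal J(f) in C{s,t} is {s*t^2, -s*t/16 + t^3, s^2 + s*t/4}; counting standard monomials gives mu = 5. Corank 2; j^3 = -3*s^2*(4*s + t) has shape L^2 M (L != M), so D-series; mu = 5 gives D_5.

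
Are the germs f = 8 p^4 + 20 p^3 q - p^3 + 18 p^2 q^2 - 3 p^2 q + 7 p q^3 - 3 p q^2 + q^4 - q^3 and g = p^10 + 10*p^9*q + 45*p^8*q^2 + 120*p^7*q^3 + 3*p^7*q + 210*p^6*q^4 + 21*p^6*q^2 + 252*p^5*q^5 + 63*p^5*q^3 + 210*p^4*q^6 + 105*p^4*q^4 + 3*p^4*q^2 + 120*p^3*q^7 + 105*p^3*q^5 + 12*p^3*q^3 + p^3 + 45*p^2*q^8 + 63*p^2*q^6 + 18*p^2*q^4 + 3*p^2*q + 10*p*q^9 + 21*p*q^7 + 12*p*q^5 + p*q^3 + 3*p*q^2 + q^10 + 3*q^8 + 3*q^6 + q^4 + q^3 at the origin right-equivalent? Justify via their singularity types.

Yes.

The Hessian of f at 0 has rank 0. Corank 2; j^3 = -(p + q)^3 is a perfect cube, so E-series; the 4-jet and mu = 7 give E_7. The Hessian of g at 0 has rank 0. Corank 2; j^3 = (p + q)^3 is a perfect cube, so E-series; the 4-jet and mu = 7 give E_7. Both have type E_7, hence right-equivalent.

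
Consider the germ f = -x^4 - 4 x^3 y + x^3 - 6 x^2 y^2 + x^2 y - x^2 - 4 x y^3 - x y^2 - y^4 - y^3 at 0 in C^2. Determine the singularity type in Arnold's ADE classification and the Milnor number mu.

The Hessian of f at 0 has rank 1. Corank 1: A-series; mu = 2 gives A_2.

Type A_2, Milnor number mu = 2.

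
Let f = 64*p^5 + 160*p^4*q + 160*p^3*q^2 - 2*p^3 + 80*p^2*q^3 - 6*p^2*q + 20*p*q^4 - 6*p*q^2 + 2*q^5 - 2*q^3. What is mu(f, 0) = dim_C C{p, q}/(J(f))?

The Hessian of f at 0 has rank 0. Corank 2; j^3 = -2*(p + q)^3 is a perfect cube, so E-series; the 5-jet and mu = 8 give E_8.

8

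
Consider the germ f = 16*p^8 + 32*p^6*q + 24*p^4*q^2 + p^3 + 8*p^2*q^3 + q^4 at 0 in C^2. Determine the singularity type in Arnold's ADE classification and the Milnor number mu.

Type E6, Milnor number mu = 6.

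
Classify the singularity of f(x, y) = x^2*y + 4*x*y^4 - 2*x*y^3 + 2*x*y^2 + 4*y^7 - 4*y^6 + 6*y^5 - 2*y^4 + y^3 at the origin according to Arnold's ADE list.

D_{6}

The Hessian of f at 0 has rank 0. Corank 2; j^3 = y*(x + y)^2 has shape L^2 M (L != M), so D-series; mu = 6 gives D_6.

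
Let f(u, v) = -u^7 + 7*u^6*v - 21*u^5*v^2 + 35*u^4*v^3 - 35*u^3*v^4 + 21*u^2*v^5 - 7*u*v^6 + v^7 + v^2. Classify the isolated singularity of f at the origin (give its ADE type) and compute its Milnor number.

Type A6, Milnor number mu = 6.

The Hessian of f at 0 has rank 1. Corank 1: A-series; mu = 6 gives A_6.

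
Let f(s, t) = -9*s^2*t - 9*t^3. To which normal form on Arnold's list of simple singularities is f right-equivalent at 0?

The Hessian of f at 0 has rank 0. Corank 2; j^3 = -9*t*(s^2 + t^2) splits into three distinct lines over C (the quadratic factor has nonzero discriminant), so D_4.

D_4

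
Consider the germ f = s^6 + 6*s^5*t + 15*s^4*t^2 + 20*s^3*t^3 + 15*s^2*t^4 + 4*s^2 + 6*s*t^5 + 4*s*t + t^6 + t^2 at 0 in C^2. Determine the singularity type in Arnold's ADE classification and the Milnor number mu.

The Hessian of f at 0 has rank 1. Corank 1: A-series; mu = 5 gives A_5.

Type A_{5}, Milnor number mu = 5.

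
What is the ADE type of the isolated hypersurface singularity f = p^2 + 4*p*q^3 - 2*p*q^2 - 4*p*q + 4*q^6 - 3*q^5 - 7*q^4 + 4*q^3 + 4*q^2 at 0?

A_{4}

The Hessian of f at 0 has rank 1. Corank 1: A-series; mu = 4 gives A_4.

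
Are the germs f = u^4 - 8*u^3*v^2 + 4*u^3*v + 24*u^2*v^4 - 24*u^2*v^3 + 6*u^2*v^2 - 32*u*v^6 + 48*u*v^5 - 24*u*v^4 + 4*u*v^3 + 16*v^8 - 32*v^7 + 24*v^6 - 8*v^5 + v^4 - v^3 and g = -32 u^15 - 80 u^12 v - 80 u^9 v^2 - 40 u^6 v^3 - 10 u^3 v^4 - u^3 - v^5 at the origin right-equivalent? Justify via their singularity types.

The Hessian of f at 0 has rank 0. Corank 2; j^3 = -v^3 is a perfect cube, so E-series; the 4-jet and mu = 6 give E_6. The Hessian of g at 0 has rank 0. Corank 2; j^3 = -u^3 is a perfect cube, so E-series; the 5-jet and mu = 8 give E_8. f is E_6 but g is E_8, hence not right-equivalent.

No.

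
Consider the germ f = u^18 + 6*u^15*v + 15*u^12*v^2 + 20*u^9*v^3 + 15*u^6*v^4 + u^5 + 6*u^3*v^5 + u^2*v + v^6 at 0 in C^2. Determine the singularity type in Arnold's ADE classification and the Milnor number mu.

The Hessian of f at 0 has rank 0. Corank 2; j^3 = u^2*v has shape L^2 M (L != M), so D-series; mu = 7 gives D_7.

Type D_7, Milnor number mu = 7.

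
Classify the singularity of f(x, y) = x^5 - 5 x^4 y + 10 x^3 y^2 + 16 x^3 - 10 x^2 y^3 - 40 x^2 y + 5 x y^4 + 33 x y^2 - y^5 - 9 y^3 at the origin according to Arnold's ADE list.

D_6

The Hessian of f at 0 has rank 0. Corank 2; j^3 = (x - y)*(4*x - 3*y)^2 has shape L^2 M (L != M), so D-series; mu = 6 gives D_6.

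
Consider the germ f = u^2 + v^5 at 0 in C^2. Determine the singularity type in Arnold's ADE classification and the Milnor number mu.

Type A4, Milnor number mu = 4.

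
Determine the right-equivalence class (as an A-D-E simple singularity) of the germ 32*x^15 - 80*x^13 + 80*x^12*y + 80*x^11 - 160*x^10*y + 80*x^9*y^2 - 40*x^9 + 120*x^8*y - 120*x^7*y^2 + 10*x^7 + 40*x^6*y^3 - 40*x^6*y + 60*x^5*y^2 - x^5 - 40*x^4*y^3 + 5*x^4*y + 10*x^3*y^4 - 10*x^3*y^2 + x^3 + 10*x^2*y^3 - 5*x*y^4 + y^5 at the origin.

E8

The Hessian of f at 0 has rank 0. Corank 2; j^3 = x^3 is a perfect cube, so E-series; the 5-jet and mu = 8 give E_8.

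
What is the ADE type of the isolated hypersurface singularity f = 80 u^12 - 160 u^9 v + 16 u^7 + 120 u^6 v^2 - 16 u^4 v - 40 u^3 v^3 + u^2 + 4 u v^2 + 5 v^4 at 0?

A3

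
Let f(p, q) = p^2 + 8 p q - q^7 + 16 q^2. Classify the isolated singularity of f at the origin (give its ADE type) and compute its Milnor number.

Type A_6, Milnor number mu = 6.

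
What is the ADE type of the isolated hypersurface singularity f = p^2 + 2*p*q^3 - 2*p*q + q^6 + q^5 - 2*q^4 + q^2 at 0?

A_4

The Hessian of f at 0 has rank 1. Corank 1: A-series; mu = 4 gives A_4.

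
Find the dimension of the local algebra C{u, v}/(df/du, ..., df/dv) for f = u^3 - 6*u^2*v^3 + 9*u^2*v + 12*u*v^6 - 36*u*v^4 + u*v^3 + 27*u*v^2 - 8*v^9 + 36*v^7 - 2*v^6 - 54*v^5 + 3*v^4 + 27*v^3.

7

The Hessian of f at 0 has rank 0. Corank 2; j^3 = (u + 3*v)^3 is a perfect cube, so E-series; the 4-jet and mu = 7 give E_7.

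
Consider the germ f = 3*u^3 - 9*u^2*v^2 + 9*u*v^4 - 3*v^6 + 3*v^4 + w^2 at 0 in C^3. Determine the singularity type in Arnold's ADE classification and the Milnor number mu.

Type E_6, Milnor number mu = 6.

The Hessian of f at 0 is [[0, 0, 0], [0, 0, 0], [0, 0, 2]] with rank 1, so corank 2. A Groebner basis of the Jacobian ideal J(f) in C{u,v,w} is {u^3, u^2*v, -u^2/2 + u*v^2, v^3, w}; counting standard monomials gives mu = 6. Corank 2; j^3 = 3*u^3 is a perfect cube, so E-series; the 4-jet and mu = 6 give E_6.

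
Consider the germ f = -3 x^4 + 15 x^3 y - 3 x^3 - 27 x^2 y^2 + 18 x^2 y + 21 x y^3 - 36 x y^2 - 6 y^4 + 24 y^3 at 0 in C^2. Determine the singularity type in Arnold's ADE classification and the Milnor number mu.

Type E_7, Milnor number mu = 7.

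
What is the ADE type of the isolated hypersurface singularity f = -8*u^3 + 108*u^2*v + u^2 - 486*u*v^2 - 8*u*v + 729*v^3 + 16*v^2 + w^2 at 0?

A2

The Hessian of f at 0 has rank 2. Corank 1: A-series; mu = 2 gives A_2.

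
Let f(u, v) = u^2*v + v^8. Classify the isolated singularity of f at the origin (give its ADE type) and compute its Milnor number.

Type D_9, Milnor number mu = 9.

The Hessian of f at 0 is [[0, 0], [0, 0]] with rank 0, so corank 2. A Groebner basis of the Jacobian ideal J(f) in C{u,v} is {u^2/8 + v^7, u^3, u*v}; counting standard monomials gives mu = 9. Corank 2; j^3 = u^2*v has shape L^2 M (L != M), so D-series; mu = 9 gives D_9.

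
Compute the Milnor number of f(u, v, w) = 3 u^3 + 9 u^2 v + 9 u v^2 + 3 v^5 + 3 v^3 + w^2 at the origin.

The Hessian of f at 0 is [[0, 0, 0], [0, 0, 0], [0, 0, 2]] with rank 1, so corank 2. A Groebner basis of the Jacobian ideal J(f) in C{u,v,w} is {v^4, u^2 + 2*u*v + v^2, w}; counting standard monomials gives mu = 8. Corank 2; j^3 = 3*(u + v)^3 is a perfect cube, so E-series; the 5-jet and mu = 8 give E_8.

8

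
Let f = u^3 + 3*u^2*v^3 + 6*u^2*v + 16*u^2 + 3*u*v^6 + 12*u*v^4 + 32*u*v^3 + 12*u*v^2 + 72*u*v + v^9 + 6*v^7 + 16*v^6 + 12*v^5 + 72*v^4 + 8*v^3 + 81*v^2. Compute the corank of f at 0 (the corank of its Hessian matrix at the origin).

1

Hessian at 0 has rank 1.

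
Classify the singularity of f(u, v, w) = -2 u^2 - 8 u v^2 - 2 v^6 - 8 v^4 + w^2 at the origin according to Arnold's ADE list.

A_{5}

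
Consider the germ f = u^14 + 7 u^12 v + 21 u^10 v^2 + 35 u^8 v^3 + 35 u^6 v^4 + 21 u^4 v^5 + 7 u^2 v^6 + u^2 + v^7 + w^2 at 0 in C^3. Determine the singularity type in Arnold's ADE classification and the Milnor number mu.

Type A6, Milnor number mu = 6.

The Hessian of f at 0 is [[2, 0, 0], [0, 0, 0], [0, 0, 2]] with rank 2, so corank 1. A Groebner basis of the Jacobian ideal J(f) in C{u,v,w} is {v^6, u, w}; counting standard monomials gives mu = 6. Corank 1: A-series; mu = 6 gives A_6.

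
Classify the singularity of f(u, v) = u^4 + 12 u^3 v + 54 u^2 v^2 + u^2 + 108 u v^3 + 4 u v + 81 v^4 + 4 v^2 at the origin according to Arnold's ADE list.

A_3

The Hessian of f at 0 has rank 1. Corank 1: A-series; mu = 3 gives A_3.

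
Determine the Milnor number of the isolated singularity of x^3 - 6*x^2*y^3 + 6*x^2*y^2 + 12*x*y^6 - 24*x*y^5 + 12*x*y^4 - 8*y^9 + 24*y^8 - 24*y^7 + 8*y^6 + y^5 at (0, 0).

8

The Hessian of f at 0 has rank 0. Corank 2; j^3 = x^3 is a perfect cube, so E-series; the 5-jet and mu = 8 give E_8.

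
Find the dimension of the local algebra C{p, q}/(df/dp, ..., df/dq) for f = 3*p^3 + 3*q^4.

6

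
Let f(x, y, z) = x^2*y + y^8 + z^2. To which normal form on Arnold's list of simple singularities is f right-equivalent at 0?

D_{9}

The Hessian of f at 0 has rank 1. Corank 2; j^3 = x^2*y has shape L^2 M (L != M), so D-series; mu = 9 gives D_9.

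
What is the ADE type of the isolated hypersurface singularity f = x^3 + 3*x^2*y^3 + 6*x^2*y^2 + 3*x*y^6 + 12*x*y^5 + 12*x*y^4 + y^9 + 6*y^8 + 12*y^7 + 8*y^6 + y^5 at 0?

E8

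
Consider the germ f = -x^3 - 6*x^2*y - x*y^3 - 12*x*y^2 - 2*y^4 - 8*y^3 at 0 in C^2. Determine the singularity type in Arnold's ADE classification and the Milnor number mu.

Type E_7, Milnor number mu = 7.

The Hessian of f at 0 is [[0, 0], [0, 0]] with rank 0, so corank 2. A Groebner basis of the Jacobian ideal J(f) in C{x,y} is {x^3 + 6*x^2*y + 48*x^2 + 192*x*y + 192*y^2, -6*x^2 + x*y^2 - 24*x*y - 24*y^2, 3*x^2 + 12*x*y + y^3 + 12*y^2}; counting standard monomials gives mu = 7. Corank 2; j^3 = -(x + 2*y)^3 is a perfect cube, so E-series; the 4-jet and mu = 7 give E_7.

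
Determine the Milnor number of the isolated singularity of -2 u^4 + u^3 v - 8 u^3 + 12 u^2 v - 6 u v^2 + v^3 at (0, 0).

7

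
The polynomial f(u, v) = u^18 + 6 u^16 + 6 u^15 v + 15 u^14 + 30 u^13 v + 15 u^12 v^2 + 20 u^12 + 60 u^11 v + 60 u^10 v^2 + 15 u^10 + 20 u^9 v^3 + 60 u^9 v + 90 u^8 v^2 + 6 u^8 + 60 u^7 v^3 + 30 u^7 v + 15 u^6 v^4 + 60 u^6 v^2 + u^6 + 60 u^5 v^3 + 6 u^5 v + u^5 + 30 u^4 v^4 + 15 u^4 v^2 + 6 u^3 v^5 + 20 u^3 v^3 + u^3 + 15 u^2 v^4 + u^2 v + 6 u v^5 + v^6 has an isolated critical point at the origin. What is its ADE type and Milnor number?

The Hessian of f at 0 has rank 0. Corank 2; j^3 = u^2*(u + v) has shape L^2 M (L != M), so D-series; mu = 7 gives D_7.

Type D7, Milnor number mu = 7.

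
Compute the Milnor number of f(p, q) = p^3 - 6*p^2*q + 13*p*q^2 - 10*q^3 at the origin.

The Hessian of f at 0 is [[0, 0], [0, 0]] with rank 0, so corank 2. A Groebner basis of the Jacobian ideal J(f) in C{p,q} is {q^3, p^2 - 11*q^2/3, p*q - 2*q^2}; counting standard monomials gives mu = 4. Corank 2; j^3 = (p - 2*q)*(p^2 - 4*p*q + 5*q^2) splits into three distinct lines over C (the quadratic factor has nonzero discriminant), so D_4.

4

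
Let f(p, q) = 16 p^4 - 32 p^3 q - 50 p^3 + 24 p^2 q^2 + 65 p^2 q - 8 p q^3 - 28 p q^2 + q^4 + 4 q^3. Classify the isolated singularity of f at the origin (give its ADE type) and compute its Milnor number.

The Hessian of f at 0 has rank 0. Corank 2; j^3 = -(2*p - q)*(5*p - 2*q)^2 has shape L^2 M (L != M), so D-series; mu = 5 gives D_5.

Type D_{5}, Milnor number mu = 5.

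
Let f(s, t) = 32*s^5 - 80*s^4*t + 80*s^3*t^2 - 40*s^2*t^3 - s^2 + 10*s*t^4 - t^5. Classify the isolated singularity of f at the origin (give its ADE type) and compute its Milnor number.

Type A_4, Milnor number mu = 4.

The Hessian of f at 0 has rank 1. Corank 1: A-series; mu = 4 gives A_4.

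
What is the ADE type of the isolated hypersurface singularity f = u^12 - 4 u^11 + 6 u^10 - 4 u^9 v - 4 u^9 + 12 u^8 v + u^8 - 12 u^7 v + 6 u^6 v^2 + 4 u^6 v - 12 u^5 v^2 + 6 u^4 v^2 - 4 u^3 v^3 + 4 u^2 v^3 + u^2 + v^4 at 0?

A_{3}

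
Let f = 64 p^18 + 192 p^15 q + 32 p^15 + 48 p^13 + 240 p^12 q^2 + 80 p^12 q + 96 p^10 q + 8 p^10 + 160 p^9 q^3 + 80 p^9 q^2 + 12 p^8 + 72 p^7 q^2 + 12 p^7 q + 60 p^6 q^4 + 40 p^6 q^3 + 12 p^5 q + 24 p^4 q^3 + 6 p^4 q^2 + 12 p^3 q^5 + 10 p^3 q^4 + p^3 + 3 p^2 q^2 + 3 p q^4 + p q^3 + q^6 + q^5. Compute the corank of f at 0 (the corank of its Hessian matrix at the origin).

2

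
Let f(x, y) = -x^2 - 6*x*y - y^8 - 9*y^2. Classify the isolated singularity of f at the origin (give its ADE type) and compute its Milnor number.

Type A_7, Milnor number mu = 7.

The Hessian of f at 0 is [[-2, -6], [-6, -18]] with rank 1, so corank 1. A Groebner basis of the Jacobian ideal J(f) in C{x,y} is {y^7, x + 3*y}; counting standard monomials gives mu = 7. Corank 1: A-series; mu = 7 gives A_7.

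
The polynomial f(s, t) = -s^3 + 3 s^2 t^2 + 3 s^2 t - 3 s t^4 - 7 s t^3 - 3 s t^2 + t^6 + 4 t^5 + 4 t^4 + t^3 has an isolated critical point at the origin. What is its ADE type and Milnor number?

Type E_7, Milnor number mu = 7.

The Hessian of f at 0 is [[0, 0], [0, 0]] with rank 0, so corank 2. A Groebner basis of the Jacobian ideal J(f) in C{s,t} is {-s^2 + 2*s*t + t^4 - t^3/3 - t^2, s^3 - 2*s^2 + 4*s*t - 5*t^3/3 - 2*t^2, s^2*t - 5*s^2/3 + 10*s*t/3 - 14*t^3/9 - 5*t^2/3, -s^2 + s*t^2 + 2*s*t - 4*t^3/3 - t^2}; counting standard monomials gives mu = 7. Corank 2; j^3 = -(s - t)^3 is a perfect cube, so E-series; the 4-jet and mu = 7 give E_7.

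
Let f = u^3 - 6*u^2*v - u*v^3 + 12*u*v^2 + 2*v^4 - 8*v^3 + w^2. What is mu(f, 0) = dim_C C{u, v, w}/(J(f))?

The Hessian of f at 0 has rank 1. Corank 2; j^3 = (u - 2*v)^3 is a perfect cube, so E-series; the 4-jet and mu = 7 give E_7.

7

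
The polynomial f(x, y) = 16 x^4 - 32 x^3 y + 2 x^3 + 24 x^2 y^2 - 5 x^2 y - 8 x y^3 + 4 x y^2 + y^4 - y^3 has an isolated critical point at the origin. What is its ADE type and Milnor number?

The Hessian of f at 0 is [[0, 0], [0, 0]] with rank 0, so corank 2. A Groebner basis of the Jacobian ideal J(f) in C{x,y} is {x*y^2 - x*y/8 + y^2/8, -x*y/8 + y^3 + y^2/8, x^2 - 3*x*y/2 + y^2/2}; counting standard monomials gives mu = 5. Corank 2; j^3 = (x - y)^2*(2*x - y) has shape L^2 M (L != M), so D-series; mu = 5 gives D_5.

Type D5, Milnor number mu = 5.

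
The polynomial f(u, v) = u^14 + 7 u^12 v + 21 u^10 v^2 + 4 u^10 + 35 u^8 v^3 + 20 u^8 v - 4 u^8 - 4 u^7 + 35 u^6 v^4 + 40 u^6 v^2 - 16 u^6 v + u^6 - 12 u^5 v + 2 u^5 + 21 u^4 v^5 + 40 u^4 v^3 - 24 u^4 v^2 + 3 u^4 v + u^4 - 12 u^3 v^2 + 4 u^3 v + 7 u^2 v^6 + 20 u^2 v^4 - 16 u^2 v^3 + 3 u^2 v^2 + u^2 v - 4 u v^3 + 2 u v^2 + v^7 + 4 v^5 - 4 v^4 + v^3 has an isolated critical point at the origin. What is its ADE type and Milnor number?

The Hessian of f at 0 is [[0, 0], [0, 0]] with rank 0, so corank 2. A Groebner basis of the Jacobian ideal J(f) in C{u,v} is {247*u^2/550 + u*v^3 - 729*u*v^2/550 + 333*u*v/275 - 901*v^3/550 + 419*v^2/550, -349*u^2/550 + 843*u*v^2/550 - 436*u*v/275 + v^4 + 1017*v^3/550 - 523*v^2/550, u^3 + 833*u^2/550 - 3131*u*v^2/550 + 887*u*v/275 - 2689*v^3/550 + 941*v^2/550, u^2*v - 144*u^2/275 + 808*u*v^2/275 - 307*u*v/275 + 552*v^3/275 - 163*v^2/275}; counting standard monomials gives mu = 8. Corank 2; j^3 = v*(u + v)^2 has shape L^2 M (L != M), so D-series; mu = 8 gives D_8.

Type D_8, Milnor number mu = 8.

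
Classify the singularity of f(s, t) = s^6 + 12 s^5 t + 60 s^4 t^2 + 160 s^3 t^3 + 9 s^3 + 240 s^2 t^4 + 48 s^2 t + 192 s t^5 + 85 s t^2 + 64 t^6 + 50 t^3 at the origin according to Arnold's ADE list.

D7

The Hessian of f at 0 is [[0, 0], [0, 0]] with rank 0, so corank 2. A Groebner basis of the Jacobian ideal J(f) in C{s,t} is {-243*s*t/2 + t^5 - 405*t^2/2, s*t^2 + 5*t^3/3, s^2 + 11*s*t/3 + 10*t^2/3}; counting standard monomials gives mu = 7. Corank 2; j^3 = (s + 2*t)*(3*s + 5*t)^2 has shape L^2 M (L != M), so D-series; mu = 7 gives D_7.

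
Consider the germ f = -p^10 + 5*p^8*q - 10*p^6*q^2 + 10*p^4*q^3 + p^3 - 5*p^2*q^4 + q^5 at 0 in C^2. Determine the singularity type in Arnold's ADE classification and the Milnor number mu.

The Hessian of f at 0 has rank 0. Corank 2; j^3 = p^3 is a perfect cube, so E-series; the 5-jet and mu = 8 give E_8.

Type E8, Milnor number mu = 8.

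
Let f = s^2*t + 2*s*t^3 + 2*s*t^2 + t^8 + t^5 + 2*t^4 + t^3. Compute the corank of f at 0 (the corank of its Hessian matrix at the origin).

The Hessian at 0 is [[0, 0], [0, 0]] of rank 0; hence corank 2.

2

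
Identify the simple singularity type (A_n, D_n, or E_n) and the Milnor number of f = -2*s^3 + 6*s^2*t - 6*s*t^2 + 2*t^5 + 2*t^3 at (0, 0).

Type E_8, Milnor number mu = 8.

The Hessian of f at 0 is [[0, 0], [0, 0]] with rank 0, so corank 2. A Groebner basis of the Jacobian ideal J(f) in C{s,t} is {t^4, s^2 - 2*s*t + t^2}; counting standard monomials gives mu = 8. Corank 2; j^3 = -2*(s - t)^3 is a perfect cube, so E-series; the 5-jet and mu = 8 give E_8.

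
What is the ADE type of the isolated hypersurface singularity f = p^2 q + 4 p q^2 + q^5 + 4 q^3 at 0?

The Hessian of f at 0 is [[0, 0], [0, 0]] with rank 0, so corank 2. A Groebner basis of the Jacobian ideal J(f) in C{p,q} is {p^2/5 + q^4 - 4*q^2/5, p^3 + 8*q^3, p*q + 2*q^2}; counting standard monomials gives mu = 6. Corank 2; j^3 = q*(p + 2*q)^2 has shape L^2 M (L != M), so D-series; mu = 6 gives D_6.

D6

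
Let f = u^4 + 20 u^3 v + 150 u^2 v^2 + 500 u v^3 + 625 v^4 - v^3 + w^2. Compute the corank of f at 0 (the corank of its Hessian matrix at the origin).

Hessian at 0 has rank 1.

2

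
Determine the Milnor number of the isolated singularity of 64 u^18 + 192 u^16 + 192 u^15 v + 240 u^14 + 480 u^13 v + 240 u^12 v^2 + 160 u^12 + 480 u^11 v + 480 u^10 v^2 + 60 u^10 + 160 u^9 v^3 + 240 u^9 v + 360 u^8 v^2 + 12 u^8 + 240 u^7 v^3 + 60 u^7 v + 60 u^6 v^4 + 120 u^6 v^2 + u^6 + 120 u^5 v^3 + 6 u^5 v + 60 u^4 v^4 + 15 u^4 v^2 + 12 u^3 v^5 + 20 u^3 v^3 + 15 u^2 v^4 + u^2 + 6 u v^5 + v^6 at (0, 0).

The Hessian of f at 0 is [[2, 0], [0, 0]] with rank 1, so corank 1. A Groebner basis of the Jacobian ideal J(f) in C{u,v} is {v^5, u}; counting standard monomials gives mu = 5. Corank 1: A-series; mu = 5 gives A_5.

5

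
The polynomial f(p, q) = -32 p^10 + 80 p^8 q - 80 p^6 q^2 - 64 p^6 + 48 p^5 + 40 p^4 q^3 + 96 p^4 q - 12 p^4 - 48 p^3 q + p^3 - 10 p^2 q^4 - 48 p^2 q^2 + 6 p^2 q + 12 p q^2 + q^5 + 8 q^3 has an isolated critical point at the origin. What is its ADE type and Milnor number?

Type E_8, Milnor number mu = 8.

The Hessian of f at 0 is [[0, 0], [0, 0]] with rank 0, so corank 2. A Groebner basis of the Jacobian ideal J(f) in C{p,q} is {p^2/512 + p*q^3 - p*q^2/16 + p*q/128 - q^3/8 + q^2/128, q^4, p^3 - 3*p^2/8 - 3*p*q/2 + 8*q^3 - 3*q^2/2, p^2*q + p^2/16 + 2*p*q^2 + p*q/4 + q^2/4}; counting standard monomials gives mu = 8. Corank 2; j^3 = (p + 2*q)^3 is a perfect cube, so E-series; the 5-jet and mu = 8 give E_8.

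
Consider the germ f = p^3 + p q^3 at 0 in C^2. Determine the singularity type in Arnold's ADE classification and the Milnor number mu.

The Hessian of f at 0 has rank 0. Corank 2; j^3 = p^3 is a perfect cube, so E-series; the 4-jet and mu = 7 give E_7.

Type E7, Milnor number mu = 7.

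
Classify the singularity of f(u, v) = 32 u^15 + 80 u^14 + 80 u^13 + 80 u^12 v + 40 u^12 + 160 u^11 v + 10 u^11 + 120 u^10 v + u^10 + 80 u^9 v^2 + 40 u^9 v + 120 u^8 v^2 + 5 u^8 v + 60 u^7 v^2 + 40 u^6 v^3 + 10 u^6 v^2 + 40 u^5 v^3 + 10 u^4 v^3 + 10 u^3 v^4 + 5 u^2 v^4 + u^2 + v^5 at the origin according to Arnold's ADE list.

A4

The Hessian of f at 0 has rank 1. Corank 1: A-series; mu = 4 gives A_4.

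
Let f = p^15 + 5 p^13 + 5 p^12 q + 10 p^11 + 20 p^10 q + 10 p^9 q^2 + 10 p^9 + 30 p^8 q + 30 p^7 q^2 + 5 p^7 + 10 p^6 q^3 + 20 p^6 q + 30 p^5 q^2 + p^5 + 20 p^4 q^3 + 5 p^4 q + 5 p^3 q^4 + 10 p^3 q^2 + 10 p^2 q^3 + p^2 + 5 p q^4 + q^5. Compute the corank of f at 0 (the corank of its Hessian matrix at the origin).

1

The Hessian at 0 is [[2, 0], [0, 0]] of rank 1; hence corank 1.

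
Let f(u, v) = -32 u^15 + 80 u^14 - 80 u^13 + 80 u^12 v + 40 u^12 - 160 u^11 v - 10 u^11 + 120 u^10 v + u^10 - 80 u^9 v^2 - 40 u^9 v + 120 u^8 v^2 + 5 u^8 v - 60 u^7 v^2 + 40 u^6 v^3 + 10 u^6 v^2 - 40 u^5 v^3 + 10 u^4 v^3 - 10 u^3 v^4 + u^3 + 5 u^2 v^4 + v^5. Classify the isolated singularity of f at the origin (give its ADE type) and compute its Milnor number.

Type E_8, Milnor number mu = 8.

The Hessian of f at 0 has rank 0. Corank 2; j^3 = u^3 is a perfect cube, so E-series; the 5-jet and mu = 8 give E_8.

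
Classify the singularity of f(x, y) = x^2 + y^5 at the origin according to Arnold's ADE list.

The Hessian of f at 0 is [[2, 0], [0, 0]] with rank 1, so corank 1. A Groebner basis of the Jacobian ideal J(f) in C{x,y} is {y^4, x}; counting standard monomials gives mu = 4. Corank 1: A-series; mu = 4 gives A_4.

A4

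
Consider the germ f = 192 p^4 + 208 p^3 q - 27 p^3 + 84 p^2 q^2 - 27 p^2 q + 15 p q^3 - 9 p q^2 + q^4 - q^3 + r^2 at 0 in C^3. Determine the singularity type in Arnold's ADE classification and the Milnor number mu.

Type E7, Milnor number mu = 7.

The Hessian of f at 0 has rank 1. Corank 2; j^3 = -(3*p + q)^3 is a perfect cube, so E-series; the 4-jet and mu = 7 give E_7.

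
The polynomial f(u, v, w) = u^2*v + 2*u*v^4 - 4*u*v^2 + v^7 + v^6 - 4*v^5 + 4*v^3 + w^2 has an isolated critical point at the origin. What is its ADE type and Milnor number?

The Hessian of f at 0 is [[0, 0, 0], [0, 0, 0], [0, 0, 2]] with rank 1, so corank 2. A Groebner basis of the Jacobian ideal J(f) in C{u,v,w} is {u*v + v^4 - 2*v^2, u^3 - 2*u^2 + 8*u*v - 8*v^3 - 8*v^2, u^2*v - 2*u^2/3 + 8*u*v/3 - 4*v^3 - 8*v^2/3, -u^2/6 + u*v^2 + 2*u*v/3 - 2*v^3 - 2*v^2/3, w}; counting standard monomials gives mu = 7. Corank 2; j^3 = v*(u - 2*v)^2 has shape L^2 M (L != M), so D-series; mu = 7 gives D_7.

Type D7, Milnor number mu = 7.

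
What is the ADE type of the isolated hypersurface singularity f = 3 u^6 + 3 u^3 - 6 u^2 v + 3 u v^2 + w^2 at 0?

D_7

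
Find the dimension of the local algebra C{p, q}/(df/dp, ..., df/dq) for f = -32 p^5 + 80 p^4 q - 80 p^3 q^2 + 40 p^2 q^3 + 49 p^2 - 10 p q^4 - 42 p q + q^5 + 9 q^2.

4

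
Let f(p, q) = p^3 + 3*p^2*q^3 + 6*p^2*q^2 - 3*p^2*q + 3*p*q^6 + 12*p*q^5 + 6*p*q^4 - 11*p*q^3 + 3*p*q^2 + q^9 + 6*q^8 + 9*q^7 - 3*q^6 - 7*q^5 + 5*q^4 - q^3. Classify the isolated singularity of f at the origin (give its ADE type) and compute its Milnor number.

Type E_{7}, Milnor number mu = 7.

The Hessian of f at 0 has rank 0. Corank 2; j^3 = (p - q)^3 is a perfect cube, so E-series; the 4-jet and mu = 7 give E_7.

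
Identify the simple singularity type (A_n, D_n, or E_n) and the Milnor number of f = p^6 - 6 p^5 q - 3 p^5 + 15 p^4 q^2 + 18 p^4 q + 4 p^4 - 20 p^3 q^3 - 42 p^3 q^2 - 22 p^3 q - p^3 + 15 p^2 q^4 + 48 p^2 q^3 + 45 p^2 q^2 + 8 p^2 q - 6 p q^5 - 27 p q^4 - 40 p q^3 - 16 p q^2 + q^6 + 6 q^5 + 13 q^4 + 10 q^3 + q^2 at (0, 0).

Type A_{2}, Milnor number mu = 2.

The Hessian of f at 0 is [[0, 0], [0, 2]] with rank 1, so corank 1. A Groebner basis of the Jacobian ideal J(f) in C{p,q} is {p^2, q}; counting standard monomials gives mu = 2. Corank 1: A-series; mu = 2 gives A_2.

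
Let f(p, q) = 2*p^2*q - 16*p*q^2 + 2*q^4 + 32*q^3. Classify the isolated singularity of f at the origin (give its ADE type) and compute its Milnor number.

Type D5, Milnor number mu = 5.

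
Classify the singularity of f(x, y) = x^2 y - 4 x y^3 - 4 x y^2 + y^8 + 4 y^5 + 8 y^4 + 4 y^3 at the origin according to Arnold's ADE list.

D_{9}

The Hessian of f at 0 has rank 0. Corank 2; j^3 = y*(x - 2*y)^2 has shape L^2 M (L != M), so D-series; mu = 9 gives D_9.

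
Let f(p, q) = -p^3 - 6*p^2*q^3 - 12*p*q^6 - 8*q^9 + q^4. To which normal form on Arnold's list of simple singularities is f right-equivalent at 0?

E6

The Hessian of f at 0 has rank 0. Corank 2; j^3 = -p^3 is a perfect cube, so E-series; the 4-jet and mu = 6 give E_6.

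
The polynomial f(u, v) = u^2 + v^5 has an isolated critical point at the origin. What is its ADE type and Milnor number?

The Hessian of f at 0 is [[2, 0], [0, 0]] with rank 1, so corank 1. A Groebner basis of the Jacobian ideal J(f) in C{u,v} is {v^4, u}; counting standard monomials gives mu = 4. Corank 1: A-series; mu = 4 gives A_4.

Type A4, Milnor number mu = 4.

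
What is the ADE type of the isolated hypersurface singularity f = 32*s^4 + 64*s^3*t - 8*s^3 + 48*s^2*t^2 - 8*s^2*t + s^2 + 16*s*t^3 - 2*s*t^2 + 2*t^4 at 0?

The Hessian of f at 0 has rank 1. Corank 1: A-series; mu = 3 gives A_3.

A_{3}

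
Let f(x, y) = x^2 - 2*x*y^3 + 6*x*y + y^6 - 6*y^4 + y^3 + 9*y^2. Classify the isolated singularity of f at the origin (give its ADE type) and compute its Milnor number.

Type A_2, Milnor number mu = 2.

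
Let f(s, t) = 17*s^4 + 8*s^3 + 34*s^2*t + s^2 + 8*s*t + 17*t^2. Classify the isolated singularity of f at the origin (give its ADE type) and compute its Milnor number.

The Hessian of f at 0 has rank 2. Corank 0: nondegenerate Morse point, so A_1.

Type A1, Milnor number mu = 1.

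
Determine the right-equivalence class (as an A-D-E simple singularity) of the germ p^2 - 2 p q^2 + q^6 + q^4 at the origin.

The Hessian of f at 0 is [[2, 0], [0, 0]] with rank 1, so corank 1. A Groebner basis of the Jacobian ideal J(f) in C{p,q} is {p^3, p^2*q, -p + q^2}; counting standard monomials gives mu = 5. Corank 1: A-series; mu = 5 gives A_5.

A_{5}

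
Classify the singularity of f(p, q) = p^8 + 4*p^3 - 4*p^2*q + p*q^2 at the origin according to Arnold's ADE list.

D_9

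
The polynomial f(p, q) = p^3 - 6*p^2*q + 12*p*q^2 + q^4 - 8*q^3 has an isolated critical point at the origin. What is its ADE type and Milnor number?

Type E_{6}, Milnor number mu = 6.

The Hessian of f at 0 has rank 0. Corank 2; j^3 = (p - 2*q)^3 is a perfect cube, so E-series; the 4-jet and mu = 6 give E_6.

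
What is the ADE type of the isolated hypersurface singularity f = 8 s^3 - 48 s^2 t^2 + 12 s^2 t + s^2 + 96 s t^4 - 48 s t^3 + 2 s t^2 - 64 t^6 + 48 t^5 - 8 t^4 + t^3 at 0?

A_2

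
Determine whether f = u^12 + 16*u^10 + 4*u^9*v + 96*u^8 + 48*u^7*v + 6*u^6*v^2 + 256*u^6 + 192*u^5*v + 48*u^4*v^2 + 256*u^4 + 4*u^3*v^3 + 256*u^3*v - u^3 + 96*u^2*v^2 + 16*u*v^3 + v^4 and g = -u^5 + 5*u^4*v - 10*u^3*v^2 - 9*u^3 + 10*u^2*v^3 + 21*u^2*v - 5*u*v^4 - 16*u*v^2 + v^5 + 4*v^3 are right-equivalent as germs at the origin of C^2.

No.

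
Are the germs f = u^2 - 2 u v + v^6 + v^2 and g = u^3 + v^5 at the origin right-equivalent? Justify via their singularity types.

No.

The Hessian of f at 0 has rank 1. Corank 1: A-series; mu = 5 gives A_5. The Hessian of g at 0 has rank 0. Corank 2; j^3 = u^3 is a perfect cube, so E-series; the 5-jet and mu = 8 give E_8. f is A_5 but g is E_8, hence not right-equivalent.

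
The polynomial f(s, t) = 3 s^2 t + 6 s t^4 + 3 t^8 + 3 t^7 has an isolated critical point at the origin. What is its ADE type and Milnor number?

The Hessian of f at 0 has rank 0. Corank 2; j^3 = 3*s^2*t has shape L^2 M (L != M), so D-series; mu = 9 gives D_9.

Type D9, Milnor number mu = 9.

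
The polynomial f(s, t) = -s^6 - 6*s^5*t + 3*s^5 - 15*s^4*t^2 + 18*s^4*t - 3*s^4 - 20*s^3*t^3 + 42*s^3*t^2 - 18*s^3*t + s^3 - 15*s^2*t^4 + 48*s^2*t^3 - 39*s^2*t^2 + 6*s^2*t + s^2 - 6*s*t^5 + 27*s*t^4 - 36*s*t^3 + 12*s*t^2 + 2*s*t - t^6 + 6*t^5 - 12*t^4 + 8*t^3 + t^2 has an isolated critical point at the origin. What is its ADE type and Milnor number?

Type A2, Milnor number mu = 2.

The Hessian of f at 0 is [[2, 2], [2, 2]] with rank 1, so corank 1. A Groebner basis of the Jacobian ideal J(f) in C{s,t} is {t^2, s + t}; counting standard monomials gives mu = 2. Corank 1: A-series; mu = 2 gives A_2.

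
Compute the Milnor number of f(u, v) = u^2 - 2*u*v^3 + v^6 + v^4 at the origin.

The Hessian of f at 0 is [[2, 0], [0, 0]] with rank 1, so corank 1. A Groebner basis of the Jacobian ideal J(f) in C{u,v} is {v^3, u}; counting standard monomials gives mu = 3. Corank 1: A-series; mu = 3 gives A_3.

3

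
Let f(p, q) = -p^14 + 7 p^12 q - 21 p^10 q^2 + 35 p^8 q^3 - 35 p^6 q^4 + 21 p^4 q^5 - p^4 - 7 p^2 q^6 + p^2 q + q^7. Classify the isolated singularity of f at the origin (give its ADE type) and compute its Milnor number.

The Hessian of f at 0 has rank 0. Corank 2; j^3 = p^2*q has shape L^2 M (L != M), so D-series; mu = 8 gives D_8.

Type D_8, Milnor number mu = 8.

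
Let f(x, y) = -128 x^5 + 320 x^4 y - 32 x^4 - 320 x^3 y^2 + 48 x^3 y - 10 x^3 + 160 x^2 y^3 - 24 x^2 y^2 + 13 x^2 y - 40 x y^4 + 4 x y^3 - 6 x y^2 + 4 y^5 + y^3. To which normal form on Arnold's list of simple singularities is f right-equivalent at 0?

The Hessian of f at 0 has rank 0. Corank 2; j^3 = -(2*x - y)*(5*x^2 - 4*x*y + y^2) splits into three distinct lines over C (the quadratic factor has nonzero discriminant), so D_4.

D_{4}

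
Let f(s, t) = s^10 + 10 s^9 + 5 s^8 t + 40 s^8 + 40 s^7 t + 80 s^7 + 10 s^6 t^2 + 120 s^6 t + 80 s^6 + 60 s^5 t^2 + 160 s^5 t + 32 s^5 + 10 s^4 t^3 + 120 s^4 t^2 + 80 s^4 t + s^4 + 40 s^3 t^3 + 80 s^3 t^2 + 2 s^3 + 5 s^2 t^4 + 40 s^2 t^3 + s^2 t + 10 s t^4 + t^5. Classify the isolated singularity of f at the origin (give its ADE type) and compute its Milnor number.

The Hessian of f at 0 has rank 0. Corank 2; j^3 = s^2*(2*s + t) has shape L^2 M (L != M), so D-series; mu = 6 gives D_6.

Type D_6, Milnor number mu = 6.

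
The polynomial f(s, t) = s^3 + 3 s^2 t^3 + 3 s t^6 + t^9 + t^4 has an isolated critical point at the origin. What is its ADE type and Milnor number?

Type E_6, Milnor number mu = 6.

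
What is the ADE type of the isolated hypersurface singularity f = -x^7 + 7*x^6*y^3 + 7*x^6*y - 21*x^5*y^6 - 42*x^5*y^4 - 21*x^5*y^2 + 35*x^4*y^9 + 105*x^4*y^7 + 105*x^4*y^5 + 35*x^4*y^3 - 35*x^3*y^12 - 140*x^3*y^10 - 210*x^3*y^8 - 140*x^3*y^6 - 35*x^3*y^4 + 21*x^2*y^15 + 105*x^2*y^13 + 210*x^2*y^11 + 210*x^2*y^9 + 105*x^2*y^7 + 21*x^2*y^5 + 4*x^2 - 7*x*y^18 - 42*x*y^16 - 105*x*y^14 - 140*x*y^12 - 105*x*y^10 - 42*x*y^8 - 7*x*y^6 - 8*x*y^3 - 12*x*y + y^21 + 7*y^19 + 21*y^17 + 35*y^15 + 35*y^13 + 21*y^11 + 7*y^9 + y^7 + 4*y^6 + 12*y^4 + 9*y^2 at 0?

A_{6}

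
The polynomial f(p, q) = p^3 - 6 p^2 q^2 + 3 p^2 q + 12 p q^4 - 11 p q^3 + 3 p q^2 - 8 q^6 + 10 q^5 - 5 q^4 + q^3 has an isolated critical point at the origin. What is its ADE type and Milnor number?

Type E_{7}, Milnor number mu = 7.

The Hessian of f at 0 has rank 0. Corank 2; j^3 = (p + q)^3 is a perfect cube, so E-series; the 4-jet and mu = 7 give E_7.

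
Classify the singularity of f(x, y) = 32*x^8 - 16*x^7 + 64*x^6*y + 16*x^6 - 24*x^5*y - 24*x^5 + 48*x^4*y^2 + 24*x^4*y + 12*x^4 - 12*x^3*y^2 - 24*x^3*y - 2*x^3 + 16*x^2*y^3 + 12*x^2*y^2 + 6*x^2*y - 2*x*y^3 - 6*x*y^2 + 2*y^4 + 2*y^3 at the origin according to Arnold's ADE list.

E7

The Hessian of f at 0 has rank 0. Corank 2; j^3 = -2*(x - y)^3 is a perfect cube, so E-series; the 4-jet and mu = 7 give E_7.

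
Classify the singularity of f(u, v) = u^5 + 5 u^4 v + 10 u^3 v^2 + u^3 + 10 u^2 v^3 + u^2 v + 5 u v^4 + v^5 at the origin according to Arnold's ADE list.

D_6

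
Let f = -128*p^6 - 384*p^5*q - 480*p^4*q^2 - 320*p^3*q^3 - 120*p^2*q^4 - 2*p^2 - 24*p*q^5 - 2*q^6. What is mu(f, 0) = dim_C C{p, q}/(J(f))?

5

The Hessian of f at 0 is [[-4, 0], [0, 0]] with rank 1, so corank 1. A Groebner basis of the Jacobian ideal J(f) in C{p,q} is {q^5, p}; counting standard monomials gives mu = 5. Corank 1: A-series; mu = 5 gives A_5.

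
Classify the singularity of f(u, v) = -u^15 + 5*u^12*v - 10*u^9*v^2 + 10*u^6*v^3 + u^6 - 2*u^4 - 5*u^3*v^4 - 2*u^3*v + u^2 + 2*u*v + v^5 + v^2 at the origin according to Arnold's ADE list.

A_{4}

The Hessian of f at 0 has rank 1. Corank 1: A-series; mu = 4 gives A_4.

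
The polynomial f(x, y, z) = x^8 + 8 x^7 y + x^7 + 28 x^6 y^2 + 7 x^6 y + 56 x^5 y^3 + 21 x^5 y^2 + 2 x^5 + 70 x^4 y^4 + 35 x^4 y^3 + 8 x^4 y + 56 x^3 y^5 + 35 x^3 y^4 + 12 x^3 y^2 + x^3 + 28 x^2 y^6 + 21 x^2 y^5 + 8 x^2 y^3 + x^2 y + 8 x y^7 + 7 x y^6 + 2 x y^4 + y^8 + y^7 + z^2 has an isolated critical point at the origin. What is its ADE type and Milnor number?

Type D9, Milnor number mu = 9.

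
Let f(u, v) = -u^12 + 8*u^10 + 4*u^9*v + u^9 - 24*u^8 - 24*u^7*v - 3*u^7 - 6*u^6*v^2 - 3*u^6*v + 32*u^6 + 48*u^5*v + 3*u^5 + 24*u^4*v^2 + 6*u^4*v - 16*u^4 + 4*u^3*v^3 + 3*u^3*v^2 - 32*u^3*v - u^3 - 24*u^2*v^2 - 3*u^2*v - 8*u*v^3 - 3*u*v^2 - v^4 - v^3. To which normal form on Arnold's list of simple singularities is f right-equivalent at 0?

The Hessian of f at 0 is [[0, 0], [0, 0]] with rank 0, so corank 2. A Groebner basis of the Jacobian ideal J(f) in C{u,v} is {v^4, u*v^2 + 5*v^3/6, u^2 + 2*u*v + v^2}; counting standard monomials gives mu = 6. Corank 2; j^3 = -(u + v)^3 is a perfect cube, so E-series; the 4-jet and mu = 6 give E_6.

E_{6}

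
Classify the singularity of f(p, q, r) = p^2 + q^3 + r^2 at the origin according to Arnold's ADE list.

The Hessian of f at 0 has rank 2. Corank 1: A-series; mu = 2 gives A_2.

A_2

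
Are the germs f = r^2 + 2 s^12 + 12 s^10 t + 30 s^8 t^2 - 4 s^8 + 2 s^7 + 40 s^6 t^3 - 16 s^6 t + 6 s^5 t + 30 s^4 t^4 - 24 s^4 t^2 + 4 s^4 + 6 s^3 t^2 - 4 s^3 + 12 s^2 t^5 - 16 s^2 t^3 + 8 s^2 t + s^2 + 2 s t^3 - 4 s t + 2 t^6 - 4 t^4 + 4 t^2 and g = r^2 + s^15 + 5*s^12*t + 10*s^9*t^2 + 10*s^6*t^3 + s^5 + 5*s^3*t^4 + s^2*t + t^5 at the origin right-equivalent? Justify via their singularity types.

No.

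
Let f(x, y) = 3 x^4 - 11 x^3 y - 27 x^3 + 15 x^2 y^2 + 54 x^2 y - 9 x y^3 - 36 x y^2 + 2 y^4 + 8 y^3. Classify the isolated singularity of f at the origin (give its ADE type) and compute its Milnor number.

The Hessian of f at 0 has rank 0. Corank 2; j^3 = -(3*x - 2*y)^3 is a perfect cube, so E-series; the 4-jet and mu = 7 give E_7.

Type E7, Milnor number mu = 7.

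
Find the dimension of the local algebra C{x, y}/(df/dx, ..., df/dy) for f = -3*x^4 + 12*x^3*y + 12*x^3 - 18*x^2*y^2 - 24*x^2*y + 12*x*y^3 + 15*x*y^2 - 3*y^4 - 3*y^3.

5

The Hessian of f at 0 has rank 0. Corank 2; j^3 = 3*(x - y)*(2*x - y)^2 has shape L^2 M (L != M), so D-series; mu = 5 gives D_5.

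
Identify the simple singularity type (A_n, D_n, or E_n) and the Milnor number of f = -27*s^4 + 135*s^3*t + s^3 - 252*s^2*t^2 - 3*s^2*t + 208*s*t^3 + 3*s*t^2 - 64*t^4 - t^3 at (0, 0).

Type E_7, Milnor number mu = 7.

The Hessian of f at 0 has rank 0. Corank 2; j^3 = (s - t)^3 is a perfect cube, so E-series; the 4-jet and mu = 7 give E_7.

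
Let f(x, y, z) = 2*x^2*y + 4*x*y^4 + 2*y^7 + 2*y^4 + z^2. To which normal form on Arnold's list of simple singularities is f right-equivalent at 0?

The Hessian of f at 0 has rank 1. Corank 2; j^3 = 2*x^2*y has shape L^2 M (L != M), so D-series; mu = 5 gives D_5.

D_5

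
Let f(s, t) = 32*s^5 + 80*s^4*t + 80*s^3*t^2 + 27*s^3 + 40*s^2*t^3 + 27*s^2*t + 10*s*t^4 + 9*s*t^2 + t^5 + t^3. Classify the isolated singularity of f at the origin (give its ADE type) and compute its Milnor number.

Type E_8, Milnor number mu = 8.

The Hessian of f at 0 has rank 0. Corank 2; j^3 = (3*s + t)^3 is a perfect cube, so E-series; the 5-jet and mu = 8 give E_8.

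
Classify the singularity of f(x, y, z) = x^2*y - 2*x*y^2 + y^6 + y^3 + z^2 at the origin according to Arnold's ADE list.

The Hessian of f at 0 is [[0, 0, 0], [0, 0, 0], [0, 0, 2]] with rank 1, so corank 2. A Groebner basis of the Jacobian ideal J(f) in C{x,y,z} is {x^2/6 + y^5 - y^2/6, x^3 - y^3, x*y - y^2, z}; counting standard monomials gives mu = 7. Corank 2; j^3 = y*(x - y)^2 has shape L^2 M (L != M), so D-series; mu = 7 gives D_7.

D7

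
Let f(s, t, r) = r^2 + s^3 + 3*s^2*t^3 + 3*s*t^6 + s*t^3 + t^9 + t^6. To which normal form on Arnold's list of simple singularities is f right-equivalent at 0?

The Hessian of f at 0 has rank 1. Corank 2; j^3 = s^3 is a perfect cube, so E-series; the 4-jet and mu = 7 give E_7.

E_{7}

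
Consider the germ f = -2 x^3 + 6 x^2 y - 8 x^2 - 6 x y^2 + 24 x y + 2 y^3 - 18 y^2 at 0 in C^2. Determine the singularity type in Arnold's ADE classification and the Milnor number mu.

The Hessian of f at 0 has rank 1. Corank 1: A-series; mu = 2 gives A_2.

Type A_2, Milnor number mu = 2.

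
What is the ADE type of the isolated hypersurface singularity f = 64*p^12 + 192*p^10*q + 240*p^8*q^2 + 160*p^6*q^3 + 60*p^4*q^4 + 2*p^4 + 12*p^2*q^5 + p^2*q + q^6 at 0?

The Hessian of f at 0 has rank 0. Corank 2; j^3 = p^2*q has shape L^2 M (L != M), so D-series; mu = 7 gives D_7.

D_{7}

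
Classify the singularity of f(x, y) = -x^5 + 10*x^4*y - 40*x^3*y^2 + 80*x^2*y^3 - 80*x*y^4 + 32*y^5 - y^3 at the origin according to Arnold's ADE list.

E8

The Hessian of f at 0 has rank 0. Corank 2; j^3 = -y^3 is a perfect cube, so E-series; the 5-jet and mu = 8 give E_8.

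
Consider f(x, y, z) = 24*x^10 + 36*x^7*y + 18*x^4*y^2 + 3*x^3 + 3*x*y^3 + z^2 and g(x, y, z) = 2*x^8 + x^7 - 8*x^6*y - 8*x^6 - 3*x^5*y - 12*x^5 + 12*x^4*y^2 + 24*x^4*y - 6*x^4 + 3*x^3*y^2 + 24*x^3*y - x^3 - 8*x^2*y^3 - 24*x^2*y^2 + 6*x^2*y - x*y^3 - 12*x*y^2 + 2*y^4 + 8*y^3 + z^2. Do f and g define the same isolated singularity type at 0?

The Hessian of f at 0 is [[0, 0, 0], [0, 0, 0], [0, 0, 2]] with rank 1, so corank 2. A Groebner basis of the Jacobian ideal J(f) in C{x,y,z} is {x^3, x*y^2, 3*x^2 + y^3, z}; counting standard monomials gives mu = 7. Corank 2; j^3 = 3*x^3 is a perfect cube, so E-series; the 4-jet and mu = 7 give E_7. The Hessian of g at 0 is [[0, 0, 0], [0, 0, 0], [0, 0, 2]] with rank 1, so corank 2. A Groebner basis of the Jacobian ideal J(g) in C{x,y,z} is {-3*x^2/220 + 3*x*y/55 + y^4 - y^3/220 - 3*y^2/55, x^3 + 147*x^2/110 - 294*x*y/55 - 831*y^3/110 + 294*y^2/55, x^2*y + 97*x^2/220 - 97*x*y/55 - 2543*y^3/660 + 97*y^2/55, 6*x^2/55 + x*y^2 - 24*x*y/55 - 108*y^3/55 + 24*y^2/55, z}; counting standard monomials gives mu = 7. Corank 2; j^3 = -(x - 2*y)^3 is a perfect cube, so E-series; the 4-jet and mu = 7 give E_7. Both have type E_7, hence right-equivalent.

Yes.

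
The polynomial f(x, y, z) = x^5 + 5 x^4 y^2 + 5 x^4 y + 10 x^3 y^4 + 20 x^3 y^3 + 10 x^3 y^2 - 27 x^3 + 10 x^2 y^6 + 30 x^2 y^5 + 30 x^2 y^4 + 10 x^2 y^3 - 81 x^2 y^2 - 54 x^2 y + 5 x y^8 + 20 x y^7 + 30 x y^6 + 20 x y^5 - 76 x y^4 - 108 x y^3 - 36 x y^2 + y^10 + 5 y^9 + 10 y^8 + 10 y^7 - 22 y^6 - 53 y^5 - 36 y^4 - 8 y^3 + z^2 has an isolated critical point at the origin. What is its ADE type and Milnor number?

Type E8, Milnor number mu = 8.

The Hessian of f at 0 has rank 1. Corank 2; j^3 = -(3*x + 2*y)^3 is a perfect cube, so E-series; the 5-jet and mu = 8 give E_8.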